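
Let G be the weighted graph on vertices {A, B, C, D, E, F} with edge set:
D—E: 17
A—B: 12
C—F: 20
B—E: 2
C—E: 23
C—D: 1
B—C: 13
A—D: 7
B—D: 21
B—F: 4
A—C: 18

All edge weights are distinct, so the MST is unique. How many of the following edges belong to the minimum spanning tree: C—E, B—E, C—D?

Kruskal's algorithm — process edges by increasing weight (ties by edge label):
C—D (1): add — endpoints in different components.
B—E (2): add — endpoints in different components.
B—F (4): add — endpoints in different components.
A—D (7): add — endpoints in different components.
A—B (12): add — endpoints in different components.
MST edge set: {C—D, B—E, B—F, A—D, A—B}.
Of the listed edges, {B—E, C—D} are in the MST → 2.

2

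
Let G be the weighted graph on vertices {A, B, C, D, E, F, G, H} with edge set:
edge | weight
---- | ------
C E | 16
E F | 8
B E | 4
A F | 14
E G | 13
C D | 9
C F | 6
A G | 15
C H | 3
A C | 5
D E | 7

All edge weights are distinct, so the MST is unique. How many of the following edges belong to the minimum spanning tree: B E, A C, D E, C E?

3

Kruskal: consider edges lightest-first.
C H (3): add — endpoints in different components.
B E (4): add — endpoints in different components.
A C (5): add — endpoints in different components.
C F (6): add — endpoints in different components.
D E (7): add — endpoints in different components.
E F (8): add — endpoints in different components.
C D (9): skip — C and D already connected.
E G (13): add — endpoints in different components.
MST edge set: {C H, B E, A C, C F, D E, E F, E G}.
Of the listed edges, {B E, A C, D E} are in the MST → 3.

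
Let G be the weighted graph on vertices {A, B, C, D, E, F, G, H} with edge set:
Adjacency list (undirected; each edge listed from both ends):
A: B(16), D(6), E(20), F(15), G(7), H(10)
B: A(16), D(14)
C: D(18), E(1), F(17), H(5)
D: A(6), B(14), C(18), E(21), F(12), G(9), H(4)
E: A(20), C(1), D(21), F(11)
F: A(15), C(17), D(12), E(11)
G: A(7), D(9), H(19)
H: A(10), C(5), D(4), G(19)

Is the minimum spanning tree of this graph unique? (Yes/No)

Sort edges by weight, then run Kruskal:
C–E (1): add — endpoints in different components.
D–H (4): add — endpoints in different components.
C–H (5): add — endpoints in different components.
A–D (6): add — endpoints in different components.
A–G (7): add — endpoints in different components.
D–G (9): skip — D and G already connected.
A–H (10): skip — A and H already connected.
E–F (11): add — endpoints in different components.
D–F (12): skip — D and F already connected.
B–D (14): add — endpoints in different components.
Every non-tree edge has weight strictly greater than the heaviest edge on the tree path between its endpoints, so the MST is unique.

Yes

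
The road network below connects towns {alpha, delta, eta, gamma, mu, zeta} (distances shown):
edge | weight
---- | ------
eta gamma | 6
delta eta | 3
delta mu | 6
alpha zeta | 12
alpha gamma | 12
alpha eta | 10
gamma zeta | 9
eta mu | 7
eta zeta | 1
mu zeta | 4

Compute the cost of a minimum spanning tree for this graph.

24

Kruskal: consider edges lightest-first.
eta zeta (1): add — endpoints in different components.
delta eta (3): add — endpoints in different components.
mu zeta (4): add — endpoints in different components.
delta mu (6): skip — mu and delta already connected.
eta gamma (6): add — endpoints in different components.
eta mu (7): skip — eta and mu already connected.
gamma zeta (9): skip — zeta and gamma already connected.
alpha eta (10): add — endpoints in different components.
MST edges: eta zeta, delta eta, mu zeta, eta gamma, alpha eta; total weight 1+3+4+6+10 = 24.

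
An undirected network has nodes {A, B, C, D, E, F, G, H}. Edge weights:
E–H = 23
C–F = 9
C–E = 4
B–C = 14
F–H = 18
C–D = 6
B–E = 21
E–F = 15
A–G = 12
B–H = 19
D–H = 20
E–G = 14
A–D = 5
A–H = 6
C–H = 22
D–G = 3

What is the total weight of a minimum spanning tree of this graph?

47

Sort edges by weight, then run Kruskal:
D–G (3): add — endpoints in different components.
C–E (4): add — endpoints in different components.
A–D (5): add — endpoints in different components.
A–H (6): add — endpoints in different components.
C–D (6): add — endpoints in different components.
C–F (9): add — endpoints in different components.
A–G (12): skip — A and G already connected.
B–C (14): add — endpoints in different components.
MST edges: D–G, C–E, A–D, A–H, C–D, C–F, B–C; total weight 3+4+5+6+6+9+14 = 47.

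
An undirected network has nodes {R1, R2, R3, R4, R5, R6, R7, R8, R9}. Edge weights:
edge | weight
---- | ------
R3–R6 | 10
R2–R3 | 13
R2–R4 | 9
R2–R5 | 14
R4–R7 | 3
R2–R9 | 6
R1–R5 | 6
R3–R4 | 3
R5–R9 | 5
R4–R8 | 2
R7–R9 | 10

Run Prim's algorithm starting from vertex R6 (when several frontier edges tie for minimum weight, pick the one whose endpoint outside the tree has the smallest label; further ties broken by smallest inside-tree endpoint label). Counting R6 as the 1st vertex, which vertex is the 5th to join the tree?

R7

Prim, starting at R6.
Step 1: cheapest edge leaving the tree is R3–R6 (10); add R3.
Step 2: cheapest edge leaving the tree is R3–R4 (3); add R4.
Step 3: cheapest edge leaving the tree is R4–R8 (2); add R8.
Step 4: cheapest edge leaving the tree is R4–R7 (3); add R7.
Step 5: cheapest edge leaving the tree is R2–R4 (9); add R2.
Step 6: cheapest edge leaving the tree is R2–R9 (6); add R9.
Step 7: cheapest edge leaving the tree is R5–R9 (5); add R5.
Step 8: cheapest edge leaving the tree is R1–R5 (6); add R1.
Vertex order: R6, R3, R4, R8, R7, R2, R9, R5, R1. The 5th vertex is R7.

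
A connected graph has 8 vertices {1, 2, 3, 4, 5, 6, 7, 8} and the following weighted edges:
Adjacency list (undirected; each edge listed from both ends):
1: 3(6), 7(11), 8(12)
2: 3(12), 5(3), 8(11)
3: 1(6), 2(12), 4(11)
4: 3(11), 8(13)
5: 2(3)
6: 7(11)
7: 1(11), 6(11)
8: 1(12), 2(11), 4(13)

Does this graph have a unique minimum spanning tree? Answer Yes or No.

Sort edges by weight, then run Kruskal:
2—5 (3): add — endpoints in different components.
1—3 (6): add — endpoints in different components.
1—7 (11): add — endpoints in different components.
2—8 (11): add — endpoints in different components.
3—4 (11): add — endpoints in different components.
6—7 (11): add — endpoints in different components.
1—8 (12): add — endpoints in different components.
Non-tree edge 2—3 has weight 12, equal to the heaviest edge on its tree cycle — swapping gives another MST of the same weight. Not unique.

No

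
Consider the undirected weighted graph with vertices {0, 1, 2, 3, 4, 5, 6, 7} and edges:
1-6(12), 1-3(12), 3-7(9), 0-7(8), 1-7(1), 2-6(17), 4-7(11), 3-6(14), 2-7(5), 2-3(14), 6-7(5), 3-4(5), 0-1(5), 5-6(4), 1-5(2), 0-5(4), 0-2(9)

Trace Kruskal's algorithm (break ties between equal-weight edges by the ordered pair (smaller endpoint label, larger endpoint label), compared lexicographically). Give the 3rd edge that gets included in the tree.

0-5

Kruskal: consider edges lightest-first.
1-7 (1): add — endpoints in different components.
1-5 (2): add — endpoints in different components.
0-5 (4): add — endpoints in different components.
5-6 (4): add — endpoints in different components.
0-1 (5): skip — 0 and 1 already connected.
2-7 (5): add — endpoints in different components.
3-4 (5): add — endpoints in different components.
6-7 (5): skip — 6 and 7 already connected.
0-7 (8): skip — 0 and 7 already connected.
0-2 (9): skip — 0 and 2 already connected.
3-7 (9): add — endpoints in different components.
The 3rd edge added is 0-5.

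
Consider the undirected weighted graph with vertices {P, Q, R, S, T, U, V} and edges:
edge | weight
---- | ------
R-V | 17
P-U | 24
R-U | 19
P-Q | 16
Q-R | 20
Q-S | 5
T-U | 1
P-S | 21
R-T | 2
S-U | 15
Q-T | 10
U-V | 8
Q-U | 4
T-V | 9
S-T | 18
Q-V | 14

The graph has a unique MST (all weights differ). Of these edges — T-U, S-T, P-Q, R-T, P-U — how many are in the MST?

Kruskal: consider edges lightest-first.
T-U (1): add — endpoints in different components.
R-T (2): add — endpoints in different components.
Q-U (4): add — endpoints in different components.
Q-S (5): add — endpoints in different components.
U-V (8): add — endpoints in different components.
T-V (9): skip — V and T already connected.
Q-T (10): skip — Q and T already connected.
Q-V (14): skip — V and Q already connected.
S-U (15): skip — S and U already connected.
P-Q (16): add — endpoints in different components.
MST edge set: {T-U, R-T, Q-U, Q-S, U-V, P-Q}.
Of the listed edges, {T-U, P-Q, R-T} are in the MST → 3.

3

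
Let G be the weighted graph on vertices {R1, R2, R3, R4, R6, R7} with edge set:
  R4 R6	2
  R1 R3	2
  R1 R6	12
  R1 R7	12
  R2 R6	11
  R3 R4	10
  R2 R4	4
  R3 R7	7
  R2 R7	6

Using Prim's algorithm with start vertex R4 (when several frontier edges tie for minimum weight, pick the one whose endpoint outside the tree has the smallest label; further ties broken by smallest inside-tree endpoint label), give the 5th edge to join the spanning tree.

R1-R3

Prim's algorithm from R4:
Step 1: frontier [R4 R6 2, R2 R4 4, R3 R4 10] → take R4 R6 (2); add R6.
Step 2: frontier [R2 R4 4, R3 R4 10, R2 R6 11, R1 R6 12] → take R2 R4 (4); add R2.
Step 3: frontier [R2 R7 6, R3 R4 10, R1 R6 12] → take R2 R7 (6); add R7.
Step 4: frontier [R3 R4 10, R1 R6 12, R3 R7 7, R1 R7 12] → take R3 R7 (7); add R3.
Step 5: frontier [R1 R3 2, R1 R6 12, R1 R7 12] → take R1 R3 (2); add R1.
The 5th edge added is R1 R3.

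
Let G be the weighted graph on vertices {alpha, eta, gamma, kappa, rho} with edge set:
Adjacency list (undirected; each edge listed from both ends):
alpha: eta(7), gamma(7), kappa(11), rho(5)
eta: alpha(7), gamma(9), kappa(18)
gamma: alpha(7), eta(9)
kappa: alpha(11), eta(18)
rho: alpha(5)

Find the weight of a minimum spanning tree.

Kruskal: consider edges lightest-first.
alpha-rho (5): add — endpoints in different components.
alpha-eta (7): add — endpoints in different components.
alpha-gamma (7): add — endpoints in different components.
eta-gamma (9): skip — eta and gamma already connected.
alpha-kappa (11): add — endpoints in different components.
MST edges: alpha-rho, alpha-eta, alpha-gamma, alpha-kappa; total weight 5+7+7+11 = 30.

30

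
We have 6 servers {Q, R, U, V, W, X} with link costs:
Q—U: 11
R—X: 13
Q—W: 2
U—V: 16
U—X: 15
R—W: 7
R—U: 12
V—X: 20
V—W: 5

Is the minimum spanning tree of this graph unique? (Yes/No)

Kruskal's algorithm — process edges by increasing weight (ties by edge label):
Q—W (2): add. Components now {X} {Q,W} {V} {R} {U}
V—W (5): add. Components now {X} {Q,V,W} {R} {U}
R—W (7): add. Components now {X} {Q,R,V,W} {U}
Q—U (11): add. Components now {X} {Q,R,U,V,W}
R—U (12): skip — R and U already connected.
R—X (13): add. Components now {Q,R,U,V,W,X}
Every non-tree edge has weight strictly greater than the heaviest edge on the tree path between its endpoints, so the MST is unique.

Yes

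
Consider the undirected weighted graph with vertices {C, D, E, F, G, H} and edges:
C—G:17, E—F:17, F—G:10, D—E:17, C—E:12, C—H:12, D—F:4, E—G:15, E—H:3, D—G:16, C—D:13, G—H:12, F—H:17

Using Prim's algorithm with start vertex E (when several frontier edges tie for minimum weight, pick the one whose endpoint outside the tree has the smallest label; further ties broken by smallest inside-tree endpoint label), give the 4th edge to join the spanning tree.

Prim's algorithm from E:
Step 1: frontier [E—H 3, C—E 12, E—G 15, D—E 17, E—F 17] → take E—H (3); add H.
Step 2: frontier [C—E 12, E—G 15, D—E 17, E—F 17, C—H 12, G—H 12, F—H 17] → take C—E (12); add C.
Step 3: frontier [C—D 13, C—G 17, E—G 15, D—E 17, E—F 17, G—H 12, F—H 17] → take G—H (12); add G.
Step 4: frontier [C—D 13, D—E 17, E—F 17, F—G 10, D—G 16, F—H 17] → take F—G (10); add F.
Step 5: frontier [C—D 13, D—E 17, D—F 4, D—G 16] → take D—F (4); add D.
The 4th edge added is F—G.

F-G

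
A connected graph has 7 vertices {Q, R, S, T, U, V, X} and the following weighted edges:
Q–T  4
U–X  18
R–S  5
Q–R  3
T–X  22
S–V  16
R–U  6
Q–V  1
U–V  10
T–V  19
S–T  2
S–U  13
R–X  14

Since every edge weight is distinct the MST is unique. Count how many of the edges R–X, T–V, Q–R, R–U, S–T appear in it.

Sort edges by weight, then run Kruskal:
Q–V (1): add — endpoints in different components.
S–T (2): add — endpoints in different components.
Q–R (3): add — endpoints in different components.
Q–T (4): add — endpoints in different components.
R–S (5): skip — R and S already connected.
R–U (6): add — endpoints in different components.
U–V (10): skip — U and V already connected.
S–U (13): skip — U and S already connected.
R–X (14): add — endpoints in different components.
MST edge set: {Q–V, S–T, Q–R, Q–T, R–U, R–X}.
Of the listed edges, {R–X, Q–R, R–U, S–T} are in the MST → 4.

4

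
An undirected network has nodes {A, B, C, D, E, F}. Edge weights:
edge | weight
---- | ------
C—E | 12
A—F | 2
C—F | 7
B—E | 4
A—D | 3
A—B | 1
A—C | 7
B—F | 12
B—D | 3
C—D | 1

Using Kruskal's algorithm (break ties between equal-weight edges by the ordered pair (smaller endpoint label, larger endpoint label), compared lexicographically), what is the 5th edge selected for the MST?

B-E

Kruskal's algorithm — process edges by increasing weight (ties by edge label):
A—B (1): add — endpoints in different components.
C—D (1): add — endpoints in different components.
A—F (2): add — endpoints in different components.
A—D (3): add — endpoints in different components.
B—D (3): skip — B and D already connected.
B—E (4): add — endpoints in different components.
The 5th edge added is B—E.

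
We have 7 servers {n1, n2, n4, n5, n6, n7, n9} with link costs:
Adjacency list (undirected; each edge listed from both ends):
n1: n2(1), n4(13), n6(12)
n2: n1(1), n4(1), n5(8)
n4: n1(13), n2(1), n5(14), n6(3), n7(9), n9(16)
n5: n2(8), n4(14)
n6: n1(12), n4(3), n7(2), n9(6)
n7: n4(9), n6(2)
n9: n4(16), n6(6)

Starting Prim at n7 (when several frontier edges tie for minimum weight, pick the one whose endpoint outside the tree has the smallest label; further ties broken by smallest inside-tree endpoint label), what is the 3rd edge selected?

Prim, starting at n7.
Step 1: cheapest edge leaving the tree is n6-n7 (2); add n6.
Step 2: cheapest edge leaving the tree is n4-n6 (3); add n4.
Step 3: cheapest edge leaving the tree is n2-n4 (1); add n2.
Step 4: cheapest edge leaving the tree is n1-n2 (1); add n1.
Step 5: cheapest edge leaving the tree is n6-n9 (6); add n9.
Step 6: cheapest edge leaving the tree is n2-n5 (8); add n5.
The 3rd edge added is n2-n4.

n2-n4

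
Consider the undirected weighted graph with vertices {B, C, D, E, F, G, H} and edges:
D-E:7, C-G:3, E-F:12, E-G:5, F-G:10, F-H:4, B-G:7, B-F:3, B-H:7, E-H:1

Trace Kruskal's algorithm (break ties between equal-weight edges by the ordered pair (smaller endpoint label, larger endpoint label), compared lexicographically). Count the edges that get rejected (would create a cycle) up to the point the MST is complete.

2

Sort edges by weight, then run Kruskal:
E-H (1): add — endpoints in different components.
B-F (3): add — endpoints in different components.
C-G (3): add — endpoints in different components.
F-H (4): add — endpoints in different components.
E-G (5): add — endpoints in different components.
B-G (7): skip — B and G already connected.
B-H (7): skip — B and H already connected.
D-E (7): add — endpoints in different components.
Edges rejected before the tree was complete: 2.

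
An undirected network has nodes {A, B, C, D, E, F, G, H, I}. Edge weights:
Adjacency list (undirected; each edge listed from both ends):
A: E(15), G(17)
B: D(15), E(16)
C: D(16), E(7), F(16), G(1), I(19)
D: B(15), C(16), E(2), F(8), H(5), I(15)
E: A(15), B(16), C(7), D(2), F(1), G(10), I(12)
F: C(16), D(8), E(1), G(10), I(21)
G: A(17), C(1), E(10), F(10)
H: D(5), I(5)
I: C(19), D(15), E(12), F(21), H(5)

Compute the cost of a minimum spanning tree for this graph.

Kruskal: consider edges lightest-first.
C—G (1): add — endpoints in different components.
E—F (1): add — endpoints in different components.
D—E (2): add — endpoints in different components.
D—H (5): add — endpoints in different components.
H—I (5): add — endpoints in different components.
C—E (7): add — endpoints in different components.
D—F (8): skip — D and F already connected.
E—G (10): skip — E and G already connected.
F—G (10): skip — F and G already connected.
E—I (12): skip — E and I already connected.
A—E (15): add — endpoints in different components.
B—D (15): add — endpoints in different components.
MST edges: C—G, E—F, D—E, D—H, H—I, C—E, A—E, B—D; total weight 1+1+2+5+5+7+15+15 = 51.

51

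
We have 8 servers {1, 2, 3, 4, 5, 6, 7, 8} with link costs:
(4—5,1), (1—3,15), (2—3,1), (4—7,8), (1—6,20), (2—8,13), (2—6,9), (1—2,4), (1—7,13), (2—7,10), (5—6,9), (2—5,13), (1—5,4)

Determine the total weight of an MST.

40

Sort edges by weight, then run Kruskal:
2—3 (1): add — endpoints in different components.
4—5 (1): add — endpoints in different components.
1—2 (4): add — endpoints in different components.
1—5 (4): add — endpoints in different components.
4—7 (8): add — endpoints in different components.
2—6 (9): add — endpoints in different components.
5—6 (9): skip — 5 and 6 already connected.
2—7 (10): skip — 2 and 7 already connected.
1—7 (13): skip — 1 and 7 already connected.
2—5 (13): skip — 2 and 5 already connected.
2—8 (13): add — endpoints in different components.
MST edges: 2—3, 4—5, 1—2, 1—5, 4—7, 2—6, 2—8; total weight 1+1+4+4+8+9+13 = 40.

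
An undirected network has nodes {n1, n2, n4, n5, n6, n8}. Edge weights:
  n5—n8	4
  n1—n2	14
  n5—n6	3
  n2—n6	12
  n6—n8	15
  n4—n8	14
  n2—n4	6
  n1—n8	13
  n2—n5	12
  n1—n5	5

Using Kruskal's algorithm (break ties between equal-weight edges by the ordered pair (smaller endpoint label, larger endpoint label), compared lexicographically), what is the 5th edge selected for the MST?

n2-n5

Sort edges by weight, then run Kruskal:
n5—n6 (3): add — endpoints in different components.
n5—n8 (4): add — endpoints in different components.
n1—n5 (5): add — endpoints in different components.
n2—n4 (6): add — endpoints in different components.
n2—n5 (12): add — endpoints in different components.
The 5th edge added is n2—n5.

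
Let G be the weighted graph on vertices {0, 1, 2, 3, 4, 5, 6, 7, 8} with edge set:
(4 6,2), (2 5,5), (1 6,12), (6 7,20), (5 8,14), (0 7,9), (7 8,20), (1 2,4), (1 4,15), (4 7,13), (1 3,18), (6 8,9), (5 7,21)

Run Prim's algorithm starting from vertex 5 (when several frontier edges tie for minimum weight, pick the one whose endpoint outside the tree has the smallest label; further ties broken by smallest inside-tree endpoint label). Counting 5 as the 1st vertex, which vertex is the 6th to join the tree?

Prim's algorithm from 5:
Step 1: frontier [2 5 5, 5 8 14, 5 7 21] → take 2 5 (5); add 2.
Step 2: frontier [1 2 4, 5 8 14, 5 7 21] → take 1 2 (4); add 1.
Step 3: frontier [1 6 12, 1 4 15, 1 3 18, 5 8 14, 5 7 21] → take 1 6 (12); add 6.
Step 4: frontier [1 4 15, 1 3 18, 5 8 14, 5 7 21, 4 6 2, 6 8 9, 6 7 20] → take 4 6 (2); add 4.
Step 5: frontier [1 3 18, 4 7 13, 5 8 14, 5 7 21, 6 8 9, 6 7 20] → take 6 8 (9); add 8.
Step 6: frontier [1 3 18, 4 7 13, 5 7 21, 6 7 20, 7 8 20] → take 4 7 (13); add 7.
Step 7: frontier [1 3 18, 0 7 9] → take 0 7 (9); add 0.
Step 8: frontier [1 3 18] → take 1 3 (18); add 3.
Vertex order: 5, 2, 1, 6, 4, 8, 7, 0, 3. The 6th vertex is 8.

8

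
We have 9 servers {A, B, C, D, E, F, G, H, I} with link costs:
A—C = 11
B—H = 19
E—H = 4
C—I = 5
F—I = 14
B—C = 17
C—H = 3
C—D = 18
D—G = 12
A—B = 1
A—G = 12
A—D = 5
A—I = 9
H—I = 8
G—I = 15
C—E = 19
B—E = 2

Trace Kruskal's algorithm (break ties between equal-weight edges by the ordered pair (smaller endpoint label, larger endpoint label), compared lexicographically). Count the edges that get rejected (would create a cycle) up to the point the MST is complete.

Sort edges by weight, then run Kruskal:
A—B (1): add — endpoints in different components.
B—E (2): add — endpoints in different components.
C—H (3): add — endpoints in different components.
E—H (4): add — endpoints in different components.
A—D (5): add — endpoints in different components.
C—I (5): add — endpoints in different components.
H—I (8): skip — H and I already connected.
A—I (9): skip — A and I already connected.
A—C (11): skip — A and C already connected.
A—G (12): add — endpoints in different components.
D—G (12): skip — D and G already connected.
F—I (14): add — endpoints in different components.
Edges rejected before the tree was complete: 4.

4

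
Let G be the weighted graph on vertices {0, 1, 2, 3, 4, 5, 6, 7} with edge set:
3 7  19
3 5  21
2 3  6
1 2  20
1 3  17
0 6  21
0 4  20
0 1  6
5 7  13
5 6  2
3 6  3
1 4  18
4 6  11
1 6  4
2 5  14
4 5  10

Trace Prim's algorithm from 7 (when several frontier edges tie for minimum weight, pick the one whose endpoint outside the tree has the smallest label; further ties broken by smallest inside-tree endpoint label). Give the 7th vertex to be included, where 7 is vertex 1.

Grow the tree from 7 using Prim:
Step 1: cheapest edge leaving the tree is 5 7 (13); add 5.
Step 2: cheapest edge leaving the tree is 5 6 (2); add 6.
Step 3: cheapest edge leaving the tree is 3 6 (3); add 3.
Step 4: cheapest edge leaving the tree is 1 6 (4); add 1.
Step 5: cheapest edge leaving the tree is 0 1 (6); add 0.
Step 6: cheapest edge leaving the tree is 2 3 (6); add 2.
Step 7: cheapest edge leaving the tree is 4 5 (10); add 4.
Vertex order: 7, 5, 6, 3, 1, 0, 2, 4. The 7th vertex is 2.

2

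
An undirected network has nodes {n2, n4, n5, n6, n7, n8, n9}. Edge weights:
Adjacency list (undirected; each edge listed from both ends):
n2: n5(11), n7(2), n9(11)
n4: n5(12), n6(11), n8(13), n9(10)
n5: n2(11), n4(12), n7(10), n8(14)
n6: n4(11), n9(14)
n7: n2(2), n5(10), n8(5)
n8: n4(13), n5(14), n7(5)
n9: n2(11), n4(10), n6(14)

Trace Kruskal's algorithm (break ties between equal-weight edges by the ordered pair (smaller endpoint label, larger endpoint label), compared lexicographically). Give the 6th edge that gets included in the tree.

n4-n6

Kruskal: consider edges lightest-first.
n2-n7 (2): add — endpoints in different components.
n7-n8 (5): add — endpoints in different components.
n4-n9 (10): add — endpoints in different components.
n5-n7 (10): add — endpoints in different components.
n2-n5 (11): skip — n5 and n2 already connected.
n2-n9 (11): add — endpoints in different components.
n4-n6 (11): add — endpoints in different components.
The 6th edge added is n4-n6.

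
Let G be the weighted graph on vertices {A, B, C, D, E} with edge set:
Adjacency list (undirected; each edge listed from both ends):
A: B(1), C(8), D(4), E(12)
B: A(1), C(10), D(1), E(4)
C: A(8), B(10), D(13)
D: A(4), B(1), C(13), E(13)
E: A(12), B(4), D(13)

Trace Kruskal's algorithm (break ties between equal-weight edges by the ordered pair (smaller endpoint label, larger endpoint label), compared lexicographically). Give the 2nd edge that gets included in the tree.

Sort edges by weight, then run Kruskal:
A-B (1): add. Components now {A,B} {C} {D} {E}
B-D (1): add. Components now {A,B,D} {C} {E}
A-D (4): skip — A and D already connected.
B-E (4): add. Components now {A,B,D,E} {C}
A-C (8): add. Components now {A,B,C,D,E}
The 2nd edge added is B-D.

B-D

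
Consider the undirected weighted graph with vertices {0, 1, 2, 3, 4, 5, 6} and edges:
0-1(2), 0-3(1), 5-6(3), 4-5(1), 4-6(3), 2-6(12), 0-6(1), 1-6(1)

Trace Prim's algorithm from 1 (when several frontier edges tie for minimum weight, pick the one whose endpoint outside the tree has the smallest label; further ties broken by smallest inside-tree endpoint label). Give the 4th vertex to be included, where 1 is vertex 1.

3

Prim, starting at 1.
Step 1: cheapest edge leaving the tree is 1-6 (1); add 6.
Step 2: cheapest edge leaving the tree is 0-6 (1); add 0.
Step 3: cheapest edge leaving the tree is 0-3 (1); add 3.
Step 4: cheapest edge leaving the tree is 4-6 (3); add 4.
Step 5: cheapest edge leaving the tree is 4-5 (1); add 5.
Step 6: cheapest edge leaving the tree is 2-6 (12); add 2.
Vertex order: 1, 6, 0, 3, 4, 5, 2. The 4th vertex is 3.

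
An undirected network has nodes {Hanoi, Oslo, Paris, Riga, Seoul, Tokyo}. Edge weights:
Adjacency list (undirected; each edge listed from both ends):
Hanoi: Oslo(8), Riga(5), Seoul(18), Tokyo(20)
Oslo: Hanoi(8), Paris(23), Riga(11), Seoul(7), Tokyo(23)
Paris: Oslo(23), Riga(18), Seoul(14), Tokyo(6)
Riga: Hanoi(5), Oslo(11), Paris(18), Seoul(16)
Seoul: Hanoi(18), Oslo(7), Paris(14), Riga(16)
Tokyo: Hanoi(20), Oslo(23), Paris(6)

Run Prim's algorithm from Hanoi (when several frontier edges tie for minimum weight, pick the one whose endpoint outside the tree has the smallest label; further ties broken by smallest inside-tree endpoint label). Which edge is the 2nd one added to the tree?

Grow the tree from Hanoi using Prim:
Step 1: cheapest edge leaving the tree is Hanoi—Riga (5); add Riga.
Step 2: cheapest edge leaving the tree is Hanoi—Oslo (8); add Oslo.
Step 3: cheapest edge leaving the tree is Oslo—Seoul (7); add Seoul.
Step 4: cheapest edge leaving the tree is Paris—Seoul (14); add Paris.
Step 5: cheapest edge leaving the tree is Paris—Tokyo (6); add Tokyo.
The 2nd edge added is Hanoi—Oslo.

Hanoi-Oslo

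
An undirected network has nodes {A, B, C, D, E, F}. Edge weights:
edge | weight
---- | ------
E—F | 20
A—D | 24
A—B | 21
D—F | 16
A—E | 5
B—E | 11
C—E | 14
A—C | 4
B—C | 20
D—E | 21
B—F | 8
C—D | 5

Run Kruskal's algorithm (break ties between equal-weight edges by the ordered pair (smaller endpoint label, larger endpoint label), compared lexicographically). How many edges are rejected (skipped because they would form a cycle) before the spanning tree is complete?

0

Sort edges by weight, then run Kruskal:
A—C (4): add — endpoints in different components.
A—E (5): add — endpoints in different components.
C—D (5): add — endpoints in different components.
B—F (8): add — endpoints in different components.
B—E (11): add — endpoints in different components.
Edges rejected before the tree was complete: 0.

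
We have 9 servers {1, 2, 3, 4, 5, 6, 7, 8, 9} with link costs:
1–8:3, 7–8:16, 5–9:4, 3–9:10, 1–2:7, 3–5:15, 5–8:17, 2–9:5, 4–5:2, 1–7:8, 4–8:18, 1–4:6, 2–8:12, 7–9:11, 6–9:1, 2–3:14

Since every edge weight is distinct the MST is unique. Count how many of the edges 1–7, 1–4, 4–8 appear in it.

Kruskal: consider edges lightest-first.
6–9 (1): add — endpoints in different components.
4–5 (2): add — endpoints in different components.
1–8 (3): add — endpoints in different components.
5–9 (4): add — endpoints in different components.
2–9 (5): add — endpoints in different components.
1–4 (6): add — endpoints in different components.
1–2 (7): skip — 1 and 2 already connected.
1–7 (8): add — endpoints in different components.
3–9 (10): add — endpoints in different components.
MST edge set: {6–9, 4–5, 1–8, 5–9, 2–9, 1–4, 1–7, 3–9}.
Of the listed edges, {1–7, 1–4} are in the MST → 2.

2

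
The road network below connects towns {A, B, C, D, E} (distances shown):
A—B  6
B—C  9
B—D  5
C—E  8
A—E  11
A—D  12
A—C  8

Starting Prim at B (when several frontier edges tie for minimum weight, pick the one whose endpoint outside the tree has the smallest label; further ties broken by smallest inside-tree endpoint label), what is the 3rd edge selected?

Grow the tree from B using Prim:
Step 1: frontier [B—D 5, A—B 6, B—C 9] → take B—D (5); add D.
Step 2: frontier [A—B 6, B—C 9, A—D 12] → take A—B (6); add A.
Step 3: frontier [A—C 8, A—E 11, B—C 9] → take A—C (8); add C.
Step 4: frontier [A—E 11, C—E 8] → take C—E (8); add E.
The 3rd edge added is A—C.

A-C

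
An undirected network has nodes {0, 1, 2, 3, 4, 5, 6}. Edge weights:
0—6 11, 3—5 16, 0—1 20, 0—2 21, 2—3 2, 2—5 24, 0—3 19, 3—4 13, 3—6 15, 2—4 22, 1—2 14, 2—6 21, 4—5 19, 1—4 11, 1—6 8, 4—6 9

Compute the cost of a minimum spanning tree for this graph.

Prim, starting at 4.
Step 1: cheapest edge leaving the tree is 4—6 (9); add 6.
Step 2: cheapest edge leaving the tree is 1—6 (8); add 1.
Step 3: cheapest edge leaving the tree is 0—6 (11); add 0.
Step 4: cheapest edge leaving the tree is 3—4 (13); add 3.
Step 5: cheapest edge leaving the tree is 2—3 (2); add 2.
Step 6: cheapest edge leaving the tree is 3—5 (16); add 5.
MST edges: 4—6, 1—6, 0—6, 3—4, 2—3, 3—5; total weight 9+8+11+13+2+16 = 59.

59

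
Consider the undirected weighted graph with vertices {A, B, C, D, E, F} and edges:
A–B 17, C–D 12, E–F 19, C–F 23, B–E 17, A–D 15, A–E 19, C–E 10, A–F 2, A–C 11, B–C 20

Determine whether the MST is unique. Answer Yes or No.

No

Sort edges by weight, then run Kruskal:
A–F (2): add. Components now {A,F} {B} {C} {D} {E}
C–E (10): add. Components now {A,F} {B} {C,E} {D}
A–C (11): add. Components now {A,C,E,F} {B} {D}
C–D (12): add. Components now {A,C,D,E,F} {B}
A–D (15): skip — A and D already connected.
A–B (17): add. Components now {A,B,C,D,E,F}
Non-tree edge B–E has weight 17, equal to the heaviest edge on its tree cycle — swapping gives another MST of the same weight. Not unique.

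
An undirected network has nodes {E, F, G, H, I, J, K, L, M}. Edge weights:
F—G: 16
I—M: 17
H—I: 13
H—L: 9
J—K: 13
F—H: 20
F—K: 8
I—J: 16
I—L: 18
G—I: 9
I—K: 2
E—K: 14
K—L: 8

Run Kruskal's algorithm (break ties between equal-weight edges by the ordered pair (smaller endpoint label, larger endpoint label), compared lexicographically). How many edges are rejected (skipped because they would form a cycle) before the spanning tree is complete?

3

Sort edges by weight, then run Kruskal:
I—K (2): add — endpoints in different components.
F—K (8): add — endpoints in different components.
K—L (8): add — endpoints in different components.
G—I (9): add — endpoints in different components.
H—L (9): add — endpoints in different components.
H—I (13): skip — H and I already connected.
J—K (13): add — endpoints in different components.
E—K (14): add — endpoints in different components.
F—G (16): skip — F and G already connected.
I—J (16): skip — I and J already connected.
I—M (17): add — endpoints in different components.
Edges rejected before the tree was complete: 3.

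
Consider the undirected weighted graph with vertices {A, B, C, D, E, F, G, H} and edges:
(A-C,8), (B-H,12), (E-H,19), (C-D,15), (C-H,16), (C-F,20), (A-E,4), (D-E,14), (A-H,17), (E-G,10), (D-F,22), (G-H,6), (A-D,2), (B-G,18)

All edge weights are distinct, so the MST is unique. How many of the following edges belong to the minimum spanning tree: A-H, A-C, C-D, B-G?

1

Kruskal's algorithm — process edges by increasing weight (ties by edge label):
A-D (2): add — endpoints in different components.
A-E (4): add — endpoints in different components.
G-H (6): add — endpoints in different components.
A-C (8): add — endpoints in different components.
E-G (10): add — endpoints in different components.
B-H (12): add — endpoints in different components.
D-E (14): skip — D and E already connected.
C-D (15): skip — C and D already connected.
C-H (16): skip — C and H already connected.
A-H (17): skip — A and H already connected.
B-G (18): skip — B and G already connected.
E-H (19): skip — E and H already connected.
C-F (20): add — endpoints in different components.
MST edge set: {A-D, A-E, G-H, A-C, E-G, B-H, C-F}.
Of the listed edges, {A-C} are in the MST → 1.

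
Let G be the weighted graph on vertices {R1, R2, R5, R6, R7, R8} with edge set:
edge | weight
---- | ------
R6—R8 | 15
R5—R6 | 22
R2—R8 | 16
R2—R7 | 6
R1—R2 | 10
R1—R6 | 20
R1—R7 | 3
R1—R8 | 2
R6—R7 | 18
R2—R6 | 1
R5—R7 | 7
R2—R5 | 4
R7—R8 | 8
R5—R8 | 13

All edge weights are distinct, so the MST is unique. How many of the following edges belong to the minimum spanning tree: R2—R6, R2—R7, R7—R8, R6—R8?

2

Sort edges by weight, then run Kruskal:
R2—R6 (1): add — endpoints in different components.
R1—R8 (2): add — endpoints in different components.
R1—R7 (3): add — endpoints in different components.
R2—R5 (4): add — endpoints in different components.
R2—R7 (6): add — endpoints in different components.
MST edge set: {R2—R6, R1—R8, R1—R7, R2—R5, R2—R7}.
Of the listed edges, {R2—R6, R2—R7} are in the MST → 2.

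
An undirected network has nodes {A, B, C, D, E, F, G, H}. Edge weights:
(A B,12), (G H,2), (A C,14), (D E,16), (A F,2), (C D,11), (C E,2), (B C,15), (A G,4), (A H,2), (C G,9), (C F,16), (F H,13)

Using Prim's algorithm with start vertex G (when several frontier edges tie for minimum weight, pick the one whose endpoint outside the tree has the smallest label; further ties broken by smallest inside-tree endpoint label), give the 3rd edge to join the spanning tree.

A-F

Grow the tree from G using Prim:
Step 1: cheapest edge leaving the tree is G H (2); add H.
Step 2: cheapest edge leaving the tree is A H (2); add A.
Step 3: cheapest edge leaving the tree is A F (2); add F.
Step 4: cheapest edge leaving the tree is C G (9); add C.
Step 5: cheapest edge leaving the tree is C E (2); add E.
Step 6: cheapest edge leaving the tree is C D (11); add D.
Step 7: cheapest edge leaving the tree is A B (12); add B.
The 3rd edge added is A F.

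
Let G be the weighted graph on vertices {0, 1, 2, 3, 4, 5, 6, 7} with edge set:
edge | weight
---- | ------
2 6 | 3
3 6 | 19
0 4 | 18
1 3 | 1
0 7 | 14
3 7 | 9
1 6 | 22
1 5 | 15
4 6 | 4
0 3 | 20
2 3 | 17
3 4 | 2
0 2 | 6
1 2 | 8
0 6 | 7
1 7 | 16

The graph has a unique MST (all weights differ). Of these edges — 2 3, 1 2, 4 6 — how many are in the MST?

1

Kruskal's algorithm — process edges by increasing weight (ties by edge label):
1 3 (1): add — endpoints in different components.
3 4 (2): add — endpoints in different components.
2 6 (3): add — endpoints in different components.
4 6 (4): add — endpoints in different components.
0 2 (6): add — endpoints in different components.
0 6 (7): skip — 0 and 6 already connected.
1 2 (8): skip — 1 and 2 already connected.
3 7 (9): add — endpoints in different components.
0 7 (14): skip — 0 and 7 already connected.
1 5 (15): add — endpoints in different components.
MST edge set: {1 3, 3 4, 2 6, 4 6, 0 2, 3 7, 1 5}.
Of the listed edges, {4 6} are in the MST → 1.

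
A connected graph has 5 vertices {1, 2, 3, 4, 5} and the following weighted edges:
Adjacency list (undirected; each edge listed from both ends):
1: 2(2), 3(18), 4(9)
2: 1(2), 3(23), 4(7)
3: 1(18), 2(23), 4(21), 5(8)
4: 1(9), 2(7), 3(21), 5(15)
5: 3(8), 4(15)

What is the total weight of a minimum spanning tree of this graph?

Grow the tree from 5 using Prim:
Step 1: frontier [3–5 8, 4–5 15] → take 3–5 (8); add 3.
Step 2: frontier [1–3 18, 3–4 21, 2–3 23, 4–5 15] → take 4–5 (15); add 4.
Step 3: frontier [1–3 18, 2–3 23, 2–4 7, 1–4 9] → take 2–4 (7); add 2.
Step 4: frontier [1–2 2, 1–3 18, 1–4 9] → take 1–2 (2); add 1.
MST edges: 3–5, 4–5, 2–4, 1–2; total weight 8+15+7+2 = 32.

32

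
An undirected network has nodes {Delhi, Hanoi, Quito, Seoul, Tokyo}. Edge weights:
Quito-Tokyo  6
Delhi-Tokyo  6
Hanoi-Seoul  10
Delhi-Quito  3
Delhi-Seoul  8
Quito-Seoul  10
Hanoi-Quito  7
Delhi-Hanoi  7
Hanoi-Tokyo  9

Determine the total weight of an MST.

24

Grow the tree from Seoul using Prim:
Step 1: cheapest edge leaving the tree is Delhi-Seoul (8); add Delhi.
Step 2: cheapest edge leaving the tree is Delhi-Quito (3); add Quito.
Step 3: cheapest edge leaving the tree is Delhi-Tokyo (6); add Tokyo.
Step 4: cheapest edge leaving the tree is Delhi-Hanoi (7); add Hanoi.
MST edges: Delhi-Seoul, Delhi-Quito, Delhi-Tokyo, Delhi-Hanoi; total weight 8+3+6+7 = 24.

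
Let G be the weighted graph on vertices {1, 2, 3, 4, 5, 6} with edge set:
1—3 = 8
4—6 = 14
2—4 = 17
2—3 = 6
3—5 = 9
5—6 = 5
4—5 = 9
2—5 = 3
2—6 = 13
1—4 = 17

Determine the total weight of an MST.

31

Kruskal's algorithm — process edges by increasing weight (ties by edge label):
2—5 (3): add — endpoints in different components.
5—6 (5): add — endpoints in different components.
2—3 (6): add — endpoints in different components.
1—3 (8): add — endpoints in different components.
3—5 (9): skip — 3 and 5 already connected.
4—5 (9): add — endpoints in different components.
MST edges: 2—5, 5—6, 2—3, 1—3, 4—5; total weight 3+5+6+8+9 = 31.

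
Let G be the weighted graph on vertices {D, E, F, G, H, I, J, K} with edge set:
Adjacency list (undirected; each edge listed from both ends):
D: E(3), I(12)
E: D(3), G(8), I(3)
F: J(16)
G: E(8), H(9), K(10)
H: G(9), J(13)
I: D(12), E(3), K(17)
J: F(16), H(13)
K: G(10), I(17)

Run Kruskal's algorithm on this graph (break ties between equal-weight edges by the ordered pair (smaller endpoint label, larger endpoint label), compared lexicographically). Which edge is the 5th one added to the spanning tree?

G-K

Sort edges by weight, then run Kruskal:
D E (3): add — endpoints in different components.
E I (3): add — endpoints in different components.
E G (8): add — endpoints in different components.
G H (9): add — endpoints in different components.
G K (10): add — endpoints in different components.
D I (12): skip — D and I already connected.
H J (13): add — endpoints in different components.
F J (16): add — endpoints in different components.
The 5th edge added is G K.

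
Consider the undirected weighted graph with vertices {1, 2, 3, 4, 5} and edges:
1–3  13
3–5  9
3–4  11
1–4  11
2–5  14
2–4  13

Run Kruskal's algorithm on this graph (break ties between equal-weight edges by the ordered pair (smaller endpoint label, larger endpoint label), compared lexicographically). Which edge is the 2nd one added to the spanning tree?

1-4

Kruskal: consider edges lightest-first.
3–5 (9): add — endpoints in different components.
1–4 (11): add — endpoints in different components.
3–4 (11): add — endpoints in different components.
1–3 (13): skip — 1 and 3 already connected.
2–4 (13): add — endpoints in different components.
The 2nd edge added is 1–4.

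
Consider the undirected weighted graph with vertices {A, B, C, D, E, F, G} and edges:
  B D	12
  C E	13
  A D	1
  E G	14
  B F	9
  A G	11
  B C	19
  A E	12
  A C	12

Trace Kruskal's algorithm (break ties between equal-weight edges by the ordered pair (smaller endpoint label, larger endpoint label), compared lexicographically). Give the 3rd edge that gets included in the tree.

A-G

Kruskal: consider edges lightest-first.
A D (1): add — endpoints in different components.
B F (9): add — endpoints in different components.
A G (11): add — endpoints in different components.
A C (12): add — endpoints in different components.
A E (12): add — endpoints in different components.
B D (12): add — endpoints in different components.
The 3rd edge added is A G.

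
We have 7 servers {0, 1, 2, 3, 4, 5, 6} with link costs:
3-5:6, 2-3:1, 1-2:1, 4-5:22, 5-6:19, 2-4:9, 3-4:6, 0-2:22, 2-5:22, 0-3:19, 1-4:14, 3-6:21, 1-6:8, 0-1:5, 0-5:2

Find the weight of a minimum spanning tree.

23

Kruskal's algorithm — process edges by increasing weight (ties by edge label):
1-2 (1): add. Components now {0} {1,2} {3} {4} {5} {6}
2-3 (1): add. Components now {0} {1,2,3} {4} {5} {6}
0-5 (2): add. Components now {0,5} {1,2,3} {4} {6}
0-1 (5): add. Components now {0,1,2,3,5} {4} {6}
3-4 (6): add. Components now {0,1,2,3,4,5} {6}
3-5 (6): skip — 3 and 5 already connected.
1-6 (8): add. Components now {0,1,2,3,4,5,6}
MST edges: 1-2, 2-3, 0-5, 0-1, 3-4, 1-6; total weight 1+1+2+5+6+8 = 23.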